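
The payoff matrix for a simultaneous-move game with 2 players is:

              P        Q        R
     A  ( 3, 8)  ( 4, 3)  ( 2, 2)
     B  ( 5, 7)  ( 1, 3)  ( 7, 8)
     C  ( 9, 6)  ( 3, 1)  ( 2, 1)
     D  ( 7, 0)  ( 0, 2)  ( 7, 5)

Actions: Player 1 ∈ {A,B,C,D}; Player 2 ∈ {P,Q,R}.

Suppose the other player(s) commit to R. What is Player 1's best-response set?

u_1(A vs R) = 2
u_1(B vs R) = 7
u_1(C vs R) = 2
u_1(D vs R) = 7
max payoff 7 at {B,D}

argmax u_1 = {B,D}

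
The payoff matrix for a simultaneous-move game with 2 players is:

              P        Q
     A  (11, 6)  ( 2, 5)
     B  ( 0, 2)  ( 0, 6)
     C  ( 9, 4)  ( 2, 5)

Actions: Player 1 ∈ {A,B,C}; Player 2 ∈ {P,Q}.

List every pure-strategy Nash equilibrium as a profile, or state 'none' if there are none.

Nash profiles: (A,P), (C,Q)

(A,P): NE
(A,Q): not NE [P2→P gives 6>5]
(B,P): not NE [P1→A gives 11>0; P2→Q gives 6>2]
(B,Q): not NE [P1→C gives 2>0]
(C,P): not NE [P1→A gives 11>9; P2→Q gives 5>4]
(C,Q): NE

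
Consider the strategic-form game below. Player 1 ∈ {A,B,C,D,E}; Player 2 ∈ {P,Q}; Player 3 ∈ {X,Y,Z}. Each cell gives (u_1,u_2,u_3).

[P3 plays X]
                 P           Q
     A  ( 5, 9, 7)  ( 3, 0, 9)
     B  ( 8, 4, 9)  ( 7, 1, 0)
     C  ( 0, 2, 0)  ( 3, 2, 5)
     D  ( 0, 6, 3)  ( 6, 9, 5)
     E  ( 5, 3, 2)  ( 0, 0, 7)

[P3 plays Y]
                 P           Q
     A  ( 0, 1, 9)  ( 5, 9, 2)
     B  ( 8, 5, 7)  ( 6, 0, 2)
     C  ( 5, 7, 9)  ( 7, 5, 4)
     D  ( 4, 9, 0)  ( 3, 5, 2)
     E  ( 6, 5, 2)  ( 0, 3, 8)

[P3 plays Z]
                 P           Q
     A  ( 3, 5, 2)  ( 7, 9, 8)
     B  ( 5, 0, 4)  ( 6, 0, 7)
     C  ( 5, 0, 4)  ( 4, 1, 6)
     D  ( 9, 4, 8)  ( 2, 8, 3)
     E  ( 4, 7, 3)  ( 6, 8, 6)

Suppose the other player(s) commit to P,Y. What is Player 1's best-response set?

P1 best: {B}

u_1(A vs P,Y) = 0
u_1(B vs P,Y) = 8
u_1(C vs P,Y) = 5
u_1(D vs P,Y) = 4
u_1(E vs P,Y) = 6
max payoff 8 at {B}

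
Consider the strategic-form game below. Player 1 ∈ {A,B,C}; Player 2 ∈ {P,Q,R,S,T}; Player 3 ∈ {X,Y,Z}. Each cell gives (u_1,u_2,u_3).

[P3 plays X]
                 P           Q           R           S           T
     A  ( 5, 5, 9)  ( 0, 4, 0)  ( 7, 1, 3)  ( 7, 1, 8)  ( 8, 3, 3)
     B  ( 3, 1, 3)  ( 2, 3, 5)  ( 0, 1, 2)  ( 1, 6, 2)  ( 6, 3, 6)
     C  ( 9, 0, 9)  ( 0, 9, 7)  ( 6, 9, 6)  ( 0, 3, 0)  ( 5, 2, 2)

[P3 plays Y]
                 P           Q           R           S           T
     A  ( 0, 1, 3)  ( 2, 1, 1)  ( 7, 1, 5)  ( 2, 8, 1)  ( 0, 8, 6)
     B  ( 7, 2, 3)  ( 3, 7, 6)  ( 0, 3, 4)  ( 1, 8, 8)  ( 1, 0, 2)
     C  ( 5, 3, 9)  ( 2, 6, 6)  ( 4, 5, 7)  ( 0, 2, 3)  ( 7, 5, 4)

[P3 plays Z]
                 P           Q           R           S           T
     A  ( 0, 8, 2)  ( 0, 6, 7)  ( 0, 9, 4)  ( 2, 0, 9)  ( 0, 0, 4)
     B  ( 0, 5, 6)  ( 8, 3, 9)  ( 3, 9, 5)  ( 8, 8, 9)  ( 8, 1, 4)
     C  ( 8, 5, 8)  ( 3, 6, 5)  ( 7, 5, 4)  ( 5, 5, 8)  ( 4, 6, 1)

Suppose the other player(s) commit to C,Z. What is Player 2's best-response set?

P2 best: {Q,T}

u_2(P vs C,Z) = 5
u_2(Q vs C,Z) = 6
u_2(R vs C,Z) = 5
u_2(S vs C,Z) = 5
u_2(T vs C,Z) = 6
max payoff 6 at {Q,T}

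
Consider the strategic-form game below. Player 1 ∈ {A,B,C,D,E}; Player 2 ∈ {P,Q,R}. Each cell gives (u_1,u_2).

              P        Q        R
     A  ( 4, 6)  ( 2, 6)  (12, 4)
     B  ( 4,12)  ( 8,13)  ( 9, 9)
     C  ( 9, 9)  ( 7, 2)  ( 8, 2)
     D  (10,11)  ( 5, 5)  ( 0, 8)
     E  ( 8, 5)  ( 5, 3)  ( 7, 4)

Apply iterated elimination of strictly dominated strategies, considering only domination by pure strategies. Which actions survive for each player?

IESDS → P1:{B,C,D} P2:{P,Q}

P1 drop E (C beats it: P:9>8 Q:7>5 R:8>7)
P2 drop R (P beats it: A:6>4 B:12>9 C:9>2 D:11>8)
P1 drop A (C beats it: P:9>4 Q:7>2)
P1→{B,C,D} P2→{P,Q}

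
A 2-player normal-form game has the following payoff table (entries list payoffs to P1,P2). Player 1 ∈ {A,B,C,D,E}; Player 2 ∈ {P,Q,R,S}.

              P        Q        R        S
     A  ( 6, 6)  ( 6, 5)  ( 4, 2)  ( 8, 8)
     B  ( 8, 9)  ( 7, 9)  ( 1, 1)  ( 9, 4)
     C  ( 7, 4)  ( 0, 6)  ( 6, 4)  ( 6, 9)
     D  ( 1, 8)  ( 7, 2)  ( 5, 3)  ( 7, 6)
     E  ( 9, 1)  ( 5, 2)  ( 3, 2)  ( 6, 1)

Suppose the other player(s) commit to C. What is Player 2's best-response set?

BR_2 = {S}

u_2(P vs C) = 4
u_2(Q vs C) = 6
u_2(R vs C) = 4
u_2(S vs C) = 9
max payoff 9 at {S}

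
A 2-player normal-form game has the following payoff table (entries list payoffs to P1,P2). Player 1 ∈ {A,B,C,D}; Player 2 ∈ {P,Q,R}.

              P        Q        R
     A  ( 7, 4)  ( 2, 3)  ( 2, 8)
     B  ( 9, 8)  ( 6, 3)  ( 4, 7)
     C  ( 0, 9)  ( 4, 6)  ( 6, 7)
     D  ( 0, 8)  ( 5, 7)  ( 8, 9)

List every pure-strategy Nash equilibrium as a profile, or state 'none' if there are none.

(A,P): not NE [P1→B gives 9>7; P2→R gives 8>4]
(A,Q): not NE [P1→B gives 6>2; P2→R gives 8>3]
(A,R): not NE [P1→D gives 8>2]
(B,P): NE
(B,Q): not NE [P2→P gives 8>3]
(B,R): not NE [P1→D gives 8>4; P2→P gives 8>7]
(C,P): not NE [P1→B gives 9>0]
(C,Q): not NE [P1→B gives 6>4; P2→P gives 9>6]
(C,R): not NE [P1→D gives 8>6; P2→P gives 9>7]
(D,P): not NE [P1→B gives 9>0; P2→R gives 9>8]
(D,Q): not NE [P1→B gives 6>5; P2→R gives 9>7]
(D,R): NE

Nash profiles: (B,P), (D,R)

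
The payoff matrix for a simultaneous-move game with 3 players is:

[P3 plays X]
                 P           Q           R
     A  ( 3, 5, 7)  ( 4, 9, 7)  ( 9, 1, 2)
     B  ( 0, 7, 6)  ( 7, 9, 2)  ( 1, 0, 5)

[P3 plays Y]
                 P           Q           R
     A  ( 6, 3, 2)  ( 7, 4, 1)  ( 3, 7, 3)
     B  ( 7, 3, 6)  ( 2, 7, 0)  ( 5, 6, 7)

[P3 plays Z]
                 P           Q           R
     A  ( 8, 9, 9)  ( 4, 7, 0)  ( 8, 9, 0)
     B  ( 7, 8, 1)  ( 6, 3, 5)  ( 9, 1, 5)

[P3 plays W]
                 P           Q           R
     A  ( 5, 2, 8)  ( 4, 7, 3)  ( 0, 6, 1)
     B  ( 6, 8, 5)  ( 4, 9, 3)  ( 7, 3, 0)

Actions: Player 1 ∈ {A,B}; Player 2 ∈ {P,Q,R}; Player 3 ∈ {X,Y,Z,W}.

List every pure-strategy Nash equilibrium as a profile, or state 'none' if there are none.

(A,P,X): not NE [P2→Q gives 9>5; P3→Z gives 9>7]
(A,P,Y): not NE [P1→B gives 7>6; P2→R gives 7>3; P3→Z gives 9>2]
(A,P,Z): NE
(A,P,W): not NE [P1→B gives 6>5; P2→Q gives 7>2; P3→Z gives 9>8]
(A,Q,X): not NE [P1→B gives 7>4]
(A,Q,Y): not NE [P2→R gives 7>4; P3→X gives 7>1]
(A,Q,Z): not NE [P1→B gives 6>4; P2→R gives 9>7; P3→X gives 7>0]
(A,Q,W): not NE [P3→X gives 7>3]
(A,R,X): not NE [P2→Q gives 9>1; P3→Y gives 3>2]
(A,R,Y): not NE [P1→B gives 5>3]
(A,R,Z): not NE [P1→B gives 9>8; P3→Y gives 3>0]
(A,R,W): not NE [P1→B gives 7>0; P2→Q gives 7>6; P3→Y gives 3>1]
(B,P,X): not NE [P1→A gives 3>0; P2→Q gives 9>7]
(B,P,Y): not NE [P2→Q gives 7>3]
(B,P,Z): not NE [P1→A gives 8>7; P3→Y gives 6>1]
(B,P,W): not NE [P2→Q gives 9>8; P3→Y gives 6>5]
(B,Q,X): not NE [P3→Z gives 5>2]
(B,Q,Y): not NE [P1→A gives 7>2; P3→Z gives 5>0]
(B,Q,Z): not NE [P2→P gives 8>3]
(B,Q,W): not NE [P3→Z gives 5>3]
(B,R,X): not NE [P1→A gives 9>1; P2→Q gives 9>0; P3→Y gives 7>5]
(B,R,Y): not NE [P2→Q gives 7>6]
(B,R,Z): not NE [P2→P gives 8>1; P3→Y gives 7>5]
(B,R,W): not NE [P2→Q gives 9>3; P3→Y gives 7>0]

NE set: (A,P,Z)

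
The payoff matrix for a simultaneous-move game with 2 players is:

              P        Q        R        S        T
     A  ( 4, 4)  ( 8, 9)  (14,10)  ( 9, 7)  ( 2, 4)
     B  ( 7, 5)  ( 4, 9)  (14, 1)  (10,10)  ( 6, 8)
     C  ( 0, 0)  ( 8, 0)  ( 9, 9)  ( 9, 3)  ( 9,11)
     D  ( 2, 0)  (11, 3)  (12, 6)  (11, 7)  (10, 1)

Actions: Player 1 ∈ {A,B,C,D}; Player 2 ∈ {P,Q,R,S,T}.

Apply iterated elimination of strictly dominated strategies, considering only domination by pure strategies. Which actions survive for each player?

P1 drop C (D beats it: P:2>0 Q:11>8 R:12>9 S:11>9 T:10>9)
P2 drop P (Q beats it: A:9>4 B:9>5 D:3>0)
P2 drop T (Q beats it: A:9>4 B:9>8 D:3>1)
P1→{A,B,D} P2→{Q,R,S}

Remaining: P1:{A,B,D} P2:{Q,R,S}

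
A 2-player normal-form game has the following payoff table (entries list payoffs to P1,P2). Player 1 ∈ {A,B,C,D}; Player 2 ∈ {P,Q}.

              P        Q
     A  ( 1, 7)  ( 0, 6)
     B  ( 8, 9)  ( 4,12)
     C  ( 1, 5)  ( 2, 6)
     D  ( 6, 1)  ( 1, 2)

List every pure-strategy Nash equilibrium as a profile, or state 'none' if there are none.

NE set: (B,Q)

(A,P): not NE [P1→B gives 8>1]
(A,Q): not NE [P1→B gives 4>0; P2→P gives 7>6]
(B,P): not NE [P2→Q gives 12>9]
(B,Q): NE
(C,P): not NE [P1→B gives 8>1; P2→Q gives 6>5]
(C,Q): not NE [P1→B gives 4>2]
(D,P): not NE [P1→B gives 8>6; P2→Q gives 2>1]
(D,Q): not NE [P1→B gives 4>1]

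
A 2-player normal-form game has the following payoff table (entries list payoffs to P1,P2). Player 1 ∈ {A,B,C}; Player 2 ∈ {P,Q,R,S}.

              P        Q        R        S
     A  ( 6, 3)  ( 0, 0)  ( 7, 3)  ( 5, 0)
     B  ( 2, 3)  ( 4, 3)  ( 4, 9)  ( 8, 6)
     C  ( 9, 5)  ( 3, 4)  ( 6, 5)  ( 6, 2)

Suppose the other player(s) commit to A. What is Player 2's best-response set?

u_2(P vs A) = 3
u_2(Q vs A) = 0
u_2(R vs A) = 3
u_2(S vs A) = 0
max payoff 3 at {P,R}

BR_2 = {P,R}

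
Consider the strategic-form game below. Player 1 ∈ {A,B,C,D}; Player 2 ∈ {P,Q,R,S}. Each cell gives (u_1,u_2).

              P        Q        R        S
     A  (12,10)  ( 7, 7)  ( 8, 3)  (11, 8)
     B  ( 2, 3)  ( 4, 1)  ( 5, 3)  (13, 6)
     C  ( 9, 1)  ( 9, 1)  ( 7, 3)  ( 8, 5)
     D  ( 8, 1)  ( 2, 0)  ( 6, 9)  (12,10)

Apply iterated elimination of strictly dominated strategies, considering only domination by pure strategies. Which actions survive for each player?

Remaining: P1:{A,B,D} P2:{P,S}

P2 drop Q (S beats it: A:8>7 B:6>1 C:5>1 D:10>0)
P1 drop C (A beats it: P:12>9 R:8>7 S:11>8)
P2 drop R (S beats it: A:8>3 B:6>3 D:10>9)
P1→{A,B,D} P2→{P,S}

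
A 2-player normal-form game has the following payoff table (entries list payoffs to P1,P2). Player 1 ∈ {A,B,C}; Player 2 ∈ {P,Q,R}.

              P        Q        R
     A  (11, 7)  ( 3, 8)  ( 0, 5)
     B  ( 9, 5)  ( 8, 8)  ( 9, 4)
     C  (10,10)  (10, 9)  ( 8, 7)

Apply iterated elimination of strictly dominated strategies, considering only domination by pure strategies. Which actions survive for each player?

P2 drop R (P beats it: A:7>5 B:5>4 C:10>7)
P1 drop B (C beats it: P:10>9 Q:10>8)
P1→{A,C} P2→{P,Q}

Remaining: P1:{A,C} P2:{P,Q}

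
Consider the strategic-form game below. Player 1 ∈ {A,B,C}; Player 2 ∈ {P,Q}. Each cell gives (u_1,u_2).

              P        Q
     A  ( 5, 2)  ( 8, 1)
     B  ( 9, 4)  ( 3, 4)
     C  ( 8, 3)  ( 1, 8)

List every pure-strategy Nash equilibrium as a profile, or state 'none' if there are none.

Nash profiles: (B,P)

(A,P): not NE [P1→B gives 9>5]
(A,Q): not NE [P2→P gives 2>1]
(B,P): NE
(B,Q): not NE [P1→A gives 8>3]
(C,P): not NE [P1→B gives 9>8; P2→Q gives 8>3]
(C,Q): not NE [P1→A gives 8>1]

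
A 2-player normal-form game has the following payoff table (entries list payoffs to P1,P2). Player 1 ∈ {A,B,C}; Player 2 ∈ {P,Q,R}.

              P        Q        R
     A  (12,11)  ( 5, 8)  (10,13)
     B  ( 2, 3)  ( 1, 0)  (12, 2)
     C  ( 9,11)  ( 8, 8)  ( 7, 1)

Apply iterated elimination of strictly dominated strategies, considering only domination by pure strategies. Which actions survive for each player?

P2 drop Q (P beats it: A:11>8 B:3>0 C:11>8)
P1 drop C (A beats it: P:12>9 R:10>7)
P1→{A,B} P2→{P,R}

Remaining: P1:{A,B} P2:{P,R}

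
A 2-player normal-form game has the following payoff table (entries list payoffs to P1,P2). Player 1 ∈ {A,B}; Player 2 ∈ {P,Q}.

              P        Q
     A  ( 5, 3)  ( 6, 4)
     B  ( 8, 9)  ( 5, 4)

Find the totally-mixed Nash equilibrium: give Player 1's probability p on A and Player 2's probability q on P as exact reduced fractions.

(p,q) = (5/6, 1/4)

P1 indiff ⇒ q·5+(1-q)·6 = q·8+(1-q)·5 ⇒ q(-3) = (1-q)(-1) ⇒ q = 1/4
P2 indiff ⇒ p·3+(1-p)·9 = p·4+(1-p)·4 ⇒ p(-1) = (1-p)(-5) ⇒ p = 5/6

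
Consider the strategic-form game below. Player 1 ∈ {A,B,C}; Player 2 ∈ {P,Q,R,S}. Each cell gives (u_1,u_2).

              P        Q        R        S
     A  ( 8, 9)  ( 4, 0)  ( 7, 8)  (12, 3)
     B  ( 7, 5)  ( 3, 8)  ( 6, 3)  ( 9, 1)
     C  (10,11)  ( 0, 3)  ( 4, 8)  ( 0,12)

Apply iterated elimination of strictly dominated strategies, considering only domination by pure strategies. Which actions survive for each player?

P1 drop B (A beats it: P:8>7 Q:4>3 R:7>6 S:12>9)
P2 drop Q (P beats it: A:9>0 C:11>3)
P2 drop R (P beats it: A:9>8 C:11>8)
P1→{A,C} P2→{P,S}

Remaining: P1:{A,C} P2:{P,S}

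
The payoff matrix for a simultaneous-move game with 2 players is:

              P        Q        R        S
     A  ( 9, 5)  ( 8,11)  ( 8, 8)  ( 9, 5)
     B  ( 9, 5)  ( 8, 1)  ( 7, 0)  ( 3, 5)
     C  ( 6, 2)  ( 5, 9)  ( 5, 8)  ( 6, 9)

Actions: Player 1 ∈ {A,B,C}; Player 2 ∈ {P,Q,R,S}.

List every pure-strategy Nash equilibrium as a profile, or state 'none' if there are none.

PSNE = {(A,Q), (B,P)}

(A,P): not NE [P2→Q gives 11>5]
(A,Q): NE
(A,R): not NE [P2→Q gives 11>8]
(A,S): not NE [P2→Q gives 11>5]
(B,P): NE
(B,Q): not NE [P2→S gives 5>1]
(B,R): not NE [P1→A gives 8>7; P2→S gives 5>0]
(B,S): not NE [P1→A gives 9>3]
(C,P): not NE [P1→B gives 9>6; P2→S gives 9>2]
(C,Q): not NE [P1→B gives 8>5]
(C,R): not NE [P1→A gives 8>5; P2→S gives 9>8]
(C,S): not NE [P1→A gives 9>6]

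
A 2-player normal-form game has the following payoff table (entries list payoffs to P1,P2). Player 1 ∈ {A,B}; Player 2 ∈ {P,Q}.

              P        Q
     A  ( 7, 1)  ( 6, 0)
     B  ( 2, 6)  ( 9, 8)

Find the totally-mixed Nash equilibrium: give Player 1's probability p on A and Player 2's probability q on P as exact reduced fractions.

P1 indiff ⇒ q·7+(1-q)·6 = q·2+(1-q)·9 ⇒ q(5) = (1-q)(3) ⇒ q = 3/8
P2 indiff ⇒ p·1+(1-p)·6 = p·0+(1-p)·8 ⇒ p(1) = (1-p)(2) ⇒ p = 2/3

(p,q) = (2/3, 3/8)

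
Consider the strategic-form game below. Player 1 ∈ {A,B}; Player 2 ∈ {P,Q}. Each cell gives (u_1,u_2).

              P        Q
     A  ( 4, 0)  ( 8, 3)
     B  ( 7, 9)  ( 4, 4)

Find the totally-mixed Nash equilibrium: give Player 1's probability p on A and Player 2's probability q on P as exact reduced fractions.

p=5/8, q=4/7

P1 indiff ⇒ q·4+(1-q)·8 = q·7+(1-q)·4 ⇒ q(-3) = (1-q)(-4) ⇒ q = 4/7
P2 indiff ⇒ p·0+(1-p)·9 = p·3+(1-p)·4 ⇒ p(-3) = (1-p)(-5) ⇒ p = 5/8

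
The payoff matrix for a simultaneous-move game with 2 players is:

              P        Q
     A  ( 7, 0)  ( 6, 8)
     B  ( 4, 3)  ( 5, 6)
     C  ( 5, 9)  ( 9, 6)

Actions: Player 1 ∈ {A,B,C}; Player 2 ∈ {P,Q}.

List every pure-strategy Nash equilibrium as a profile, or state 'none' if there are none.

(A,P): not NE [P2→Q gives 8>0]
(A,Q): not NE [P1→C gives 9>6]
(B,P): not NE [P1→A gives 7>4; P2→Q gives 6>3]
(B,Q): not NE [P1→C gives 9>5]
(C,P): not NE [P1→A gives 7>5]
(C,Q): not NE [P2→P gives 9>6]

PSNE: ∅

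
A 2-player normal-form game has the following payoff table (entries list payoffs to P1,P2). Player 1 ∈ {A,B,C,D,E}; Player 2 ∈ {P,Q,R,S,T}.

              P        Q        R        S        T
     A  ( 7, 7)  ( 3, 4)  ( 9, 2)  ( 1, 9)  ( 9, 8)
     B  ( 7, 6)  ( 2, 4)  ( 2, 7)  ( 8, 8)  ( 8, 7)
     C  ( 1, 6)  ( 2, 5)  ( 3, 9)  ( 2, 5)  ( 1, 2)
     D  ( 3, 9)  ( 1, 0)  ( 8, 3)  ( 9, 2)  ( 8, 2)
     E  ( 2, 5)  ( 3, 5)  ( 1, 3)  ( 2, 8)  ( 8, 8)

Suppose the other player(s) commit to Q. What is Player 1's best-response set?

P1 best: {A,E}

u_1(A vs Q) = 3
u_1(B vs Q) = 2
u_1(C vs Q) = 2
u_1(D vs Q) = 1
u_1(E vs Q) = 3
max payoff 3 at {A,E}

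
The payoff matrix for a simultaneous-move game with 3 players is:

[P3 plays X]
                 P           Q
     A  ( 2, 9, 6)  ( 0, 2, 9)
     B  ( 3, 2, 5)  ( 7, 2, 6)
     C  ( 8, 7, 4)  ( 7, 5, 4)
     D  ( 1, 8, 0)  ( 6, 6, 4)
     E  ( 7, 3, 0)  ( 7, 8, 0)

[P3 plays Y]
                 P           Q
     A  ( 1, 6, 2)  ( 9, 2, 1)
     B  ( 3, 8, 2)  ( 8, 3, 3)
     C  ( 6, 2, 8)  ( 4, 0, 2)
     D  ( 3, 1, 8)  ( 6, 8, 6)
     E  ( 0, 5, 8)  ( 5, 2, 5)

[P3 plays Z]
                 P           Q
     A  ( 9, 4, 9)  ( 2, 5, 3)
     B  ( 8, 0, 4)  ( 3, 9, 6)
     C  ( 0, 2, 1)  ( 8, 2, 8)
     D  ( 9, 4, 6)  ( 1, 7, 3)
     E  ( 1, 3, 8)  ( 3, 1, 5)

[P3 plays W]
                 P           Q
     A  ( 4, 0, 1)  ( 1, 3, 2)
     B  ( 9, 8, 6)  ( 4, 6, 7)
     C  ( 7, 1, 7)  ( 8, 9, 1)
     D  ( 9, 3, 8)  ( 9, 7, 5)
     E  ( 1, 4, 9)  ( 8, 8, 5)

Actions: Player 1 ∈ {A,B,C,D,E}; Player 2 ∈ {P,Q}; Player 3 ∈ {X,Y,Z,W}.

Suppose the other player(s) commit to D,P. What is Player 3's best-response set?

u_3(X vs D,P) = 0
u_3(Y vs D,P) = 8
u_3(Z vs D,P) = 6
u_3(W vs D,P) = 8
max payoff 8 at {Y,W}

P3 best: {Y,W}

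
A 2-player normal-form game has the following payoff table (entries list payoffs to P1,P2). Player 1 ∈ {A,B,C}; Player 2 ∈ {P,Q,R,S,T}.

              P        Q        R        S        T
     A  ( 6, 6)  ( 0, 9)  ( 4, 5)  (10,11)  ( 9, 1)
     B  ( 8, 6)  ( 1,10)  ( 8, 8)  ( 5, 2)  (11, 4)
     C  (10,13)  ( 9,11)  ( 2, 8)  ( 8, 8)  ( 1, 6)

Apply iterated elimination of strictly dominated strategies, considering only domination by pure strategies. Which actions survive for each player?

P2 drop R (Q beats it: A:9>5 B:10>8 C:11>8)
P2 drop T (P beats it: A:6>1 B:6>4 C:13>6)
P1 drop B (C beats it: P:10>8 Q:9>1 S:8>5)
P1→{A,C} P2→{P,Q,S}

IESDS → P1:{A,C} P2:{P,Q,S}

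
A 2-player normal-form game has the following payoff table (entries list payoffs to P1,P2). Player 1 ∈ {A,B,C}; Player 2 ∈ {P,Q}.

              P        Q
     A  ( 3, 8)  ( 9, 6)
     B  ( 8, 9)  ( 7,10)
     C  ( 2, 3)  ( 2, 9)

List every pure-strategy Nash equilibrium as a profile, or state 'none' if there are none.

(A,P): not NE [P1→B gives 8>3]
(A,Q): not NE [P2→P gives 8>6]
(B,P): not NE [P2→Q gives 10>9]
(B,Q): not NE [P1→A gives 9>7]
(C,P): not NE [P1→B gives 8>2; P2→Q gives 9>3]
(C,Q): not NE [P1→A gives 9>2]

No pure NE.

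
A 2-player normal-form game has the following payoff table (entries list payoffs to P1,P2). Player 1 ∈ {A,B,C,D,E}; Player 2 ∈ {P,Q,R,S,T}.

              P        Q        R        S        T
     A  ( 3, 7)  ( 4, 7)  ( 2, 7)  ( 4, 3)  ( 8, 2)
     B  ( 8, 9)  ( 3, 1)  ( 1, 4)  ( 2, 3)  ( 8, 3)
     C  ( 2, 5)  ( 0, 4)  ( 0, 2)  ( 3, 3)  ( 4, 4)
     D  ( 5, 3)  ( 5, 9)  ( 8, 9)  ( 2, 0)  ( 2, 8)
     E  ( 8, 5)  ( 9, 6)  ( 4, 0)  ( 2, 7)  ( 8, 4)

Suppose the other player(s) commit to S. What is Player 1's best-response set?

u_1(A vs S) = 4
u_1(B vs S) = 2
u_1(C vs S) = 3
u_1(D vs S) = 2
u_1(E vs S) = 2
max payoff 4 at {A}

P1 best: {A}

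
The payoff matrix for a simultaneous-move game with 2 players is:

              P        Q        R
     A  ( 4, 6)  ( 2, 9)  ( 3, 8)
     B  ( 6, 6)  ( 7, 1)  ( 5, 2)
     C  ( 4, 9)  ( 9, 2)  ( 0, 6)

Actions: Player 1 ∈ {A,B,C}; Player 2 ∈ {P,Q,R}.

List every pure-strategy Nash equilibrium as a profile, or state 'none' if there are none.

Nash profiles: (B,P)

(A,P): not NE [P1→B gives 6>4; P2→Q gives 9>6]
(A,Q): not NE [P1→C gives 9>2]
(A,R): not NE [P1→B gives 5>3; P2→Q gives 9>8]
(B,P): NE
(B,Q): not NE [P1→C gives 9>7; P2→P gives 6>1]
(B,R): not NE [P2→P gives 6>2]
(C,P): not NE [P1→B gives 6>4]
(C,Q): not NE [P2→P gives 9>2]
(C,R): not NE [P1→B gives 5>0; P2→P gives 9>6]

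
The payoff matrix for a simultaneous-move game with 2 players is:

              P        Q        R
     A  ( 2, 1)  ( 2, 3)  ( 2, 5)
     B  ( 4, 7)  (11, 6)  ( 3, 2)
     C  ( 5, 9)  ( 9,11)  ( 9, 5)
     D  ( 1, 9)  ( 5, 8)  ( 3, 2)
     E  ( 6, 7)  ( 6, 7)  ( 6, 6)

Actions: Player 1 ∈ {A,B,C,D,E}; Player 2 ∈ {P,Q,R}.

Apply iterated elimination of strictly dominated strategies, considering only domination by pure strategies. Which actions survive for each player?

Remaining: P1:{B,C,E} P2:{P,Q}

P1 drop A (B beats it: P:4>2 Q:11>2 R:3>2)
P1 drop D (C beats it: P:5>1 Q:9>5 R:9>3)
P2 drop R (P beats it: B:7>2 C:9>5 E:7>6)
P1→{B,C,E} P2→{P,Q}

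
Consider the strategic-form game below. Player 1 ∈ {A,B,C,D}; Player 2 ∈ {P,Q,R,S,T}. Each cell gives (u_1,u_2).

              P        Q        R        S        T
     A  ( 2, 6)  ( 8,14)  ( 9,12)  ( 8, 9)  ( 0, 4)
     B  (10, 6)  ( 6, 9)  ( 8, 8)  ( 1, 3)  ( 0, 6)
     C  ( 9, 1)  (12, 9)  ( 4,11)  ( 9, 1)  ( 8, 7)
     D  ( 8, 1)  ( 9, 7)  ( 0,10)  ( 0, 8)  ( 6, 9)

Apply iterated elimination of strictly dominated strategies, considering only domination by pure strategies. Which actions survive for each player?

P1 drop D (C beats it: P:9>8 Q:12>9 R:4>0 S:9>0 T:8>6)
P2 drop P (Q beats it: A:14>6 B:9>6 C:9>1)
P2 drop S (Q beats it: A:14>9 B:9>3 C:9>1)
P2 drop T (Q beats it: A:14>4 B:9>6 C:9>7)
P1 drop B (A beats it: Q:8>6 R:9>8)
P1→{A,C} P2→{Q,R}

Survivors P1:{A,C} P2:{Q,R}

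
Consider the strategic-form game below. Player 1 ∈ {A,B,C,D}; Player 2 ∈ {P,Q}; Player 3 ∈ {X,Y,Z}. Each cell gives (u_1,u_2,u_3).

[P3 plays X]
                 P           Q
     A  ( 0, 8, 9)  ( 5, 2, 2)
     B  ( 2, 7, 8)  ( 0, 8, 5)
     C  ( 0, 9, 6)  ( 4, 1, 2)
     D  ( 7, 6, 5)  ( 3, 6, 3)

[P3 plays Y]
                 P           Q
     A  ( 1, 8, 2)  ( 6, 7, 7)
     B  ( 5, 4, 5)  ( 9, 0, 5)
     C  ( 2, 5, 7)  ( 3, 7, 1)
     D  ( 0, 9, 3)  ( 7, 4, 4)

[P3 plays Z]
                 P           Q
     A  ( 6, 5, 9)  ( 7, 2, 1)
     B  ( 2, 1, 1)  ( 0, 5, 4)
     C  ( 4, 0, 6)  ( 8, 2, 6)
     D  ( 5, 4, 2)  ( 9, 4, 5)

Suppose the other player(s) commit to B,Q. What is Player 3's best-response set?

argmax u_3 = {X,Y}

u_3(X vs B,Q) = 5
u_3(Y vs B,Q) = 5
u_3(Z vs B,Q) = 4
max payoff 5 at {X,Y}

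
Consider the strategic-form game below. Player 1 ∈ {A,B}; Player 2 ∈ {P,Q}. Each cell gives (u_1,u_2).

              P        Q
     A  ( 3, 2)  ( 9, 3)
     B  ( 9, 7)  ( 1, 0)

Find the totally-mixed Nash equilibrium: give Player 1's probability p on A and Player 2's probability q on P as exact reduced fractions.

P1 indiff ⇒ q·3+(1-q)·9 = q·9+(1-q)·1 ⇒ q(-6) = (1-q)(-8) ⇒ q = 4/7
P2 indiff ⇒ p·2+(1-p)·7 = p·3+(1-p)·0 ⇒ p(-1) = (1-p)(-7) ⇒ p = 7/8

p=7/8, q=4/7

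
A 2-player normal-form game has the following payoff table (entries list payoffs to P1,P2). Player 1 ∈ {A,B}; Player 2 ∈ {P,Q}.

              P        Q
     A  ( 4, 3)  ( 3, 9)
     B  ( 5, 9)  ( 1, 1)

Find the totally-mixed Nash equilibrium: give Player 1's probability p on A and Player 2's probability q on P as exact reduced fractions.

p=4/7, q=2/3

P1 indiff ⇒ q·4+(1-q)·3 = q·5+(1-q)·1 ⇒ q(-1) = (1-q)(-2) ⇒ q = 2/3
P2 indiff ⇒ p·3+(1-p)·9 = p·9+(1-p)·1 ⇒ p(-6) = (1-p)(-8) ⇒ p = 4/7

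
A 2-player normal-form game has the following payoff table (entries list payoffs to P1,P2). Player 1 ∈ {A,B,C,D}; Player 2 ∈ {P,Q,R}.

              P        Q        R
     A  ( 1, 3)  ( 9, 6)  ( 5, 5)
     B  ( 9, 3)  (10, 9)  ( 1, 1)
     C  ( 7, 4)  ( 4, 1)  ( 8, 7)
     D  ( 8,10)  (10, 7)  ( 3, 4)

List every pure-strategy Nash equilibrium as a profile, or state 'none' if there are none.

(A,P): not NE [P1→B gives 9>1; P2→Q gives 6>3]
(A,Q): not NE [P1→D gives 10>9]
(A,R): not NE [P1→C gives 8>5; P2→Q gives 6>5]
(B,P): not NE [P2→Q gives 9>3]
(B,Q): NE
(B,R): not NE [P1→C gives 8>1; P2→Q gives 9>1]
(C,P): not NE [P1→B gives 9>7; P2→R gives 7>4]
(C,Q): not NE [P1→D gives 10>4; P2→R gives 7>1]
(C,R): NE
(D,P): not NE [P1→B gives 9>8]
(D,Q): not NE [P2→P gives 10>7]
(D,R): not NE [P1→C gives 8>3; P2→P gives 10>4]

Nash profiles: (B,Q), (C,R)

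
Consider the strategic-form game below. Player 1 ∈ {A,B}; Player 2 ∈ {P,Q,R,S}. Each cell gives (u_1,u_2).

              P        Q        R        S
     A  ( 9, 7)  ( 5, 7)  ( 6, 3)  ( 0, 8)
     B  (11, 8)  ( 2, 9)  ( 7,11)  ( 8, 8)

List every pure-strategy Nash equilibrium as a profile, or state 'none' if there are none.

NE set: (B,R)

(A,P): not NE [P1→B gives 11>9; P2→S gives 8>7]
(A,Q): not NE [P2→S gives 8>7]
(A,R): not NE [P1→B gives 7>6; P2→S gives 8>3]
(A,S): not NE [P1→B gives 8>0]
(B,P): not NE [P2→R gives 11>8]
(B,Q): not NE [P1→A gives 5>2; P2→R gives 11>9]
(B,R): NE
(B,S): not NE [P2→R gives 11>8]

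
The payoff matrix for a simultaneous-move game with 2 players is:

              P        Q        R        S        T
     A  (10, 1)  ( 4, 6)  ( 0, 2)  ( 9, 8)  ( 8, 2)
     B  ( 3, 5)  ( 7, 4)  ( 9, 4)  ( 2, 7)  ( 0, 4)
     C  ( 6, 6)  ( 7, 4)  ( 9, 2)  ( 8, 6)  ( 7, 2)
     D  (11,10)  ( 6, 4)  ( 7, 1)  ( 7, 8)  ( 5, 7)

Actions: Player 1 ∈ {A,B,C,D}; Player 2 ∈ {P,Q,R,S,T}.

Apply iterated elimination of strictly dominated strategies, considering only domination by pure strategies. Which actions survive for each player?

P2 drop Q (S beats it: A:8>6 B:7>4 C:6>4 D:8>4)
P2 drop R (S beats it: A:8>2 B:7>4 C:6>2 D:8>1)
P1 drop B (A beats it: P:10>3 S:9>2 T:8>0)
P1 drop C (A beats it: P:10>6 S:9>8 T:8>7)
P2 drop T (S beats it: A:8>2 D:8>7)
P1→{A,D} P2→{P,S}

Remaining: P1:{A,D} P2:{P,S}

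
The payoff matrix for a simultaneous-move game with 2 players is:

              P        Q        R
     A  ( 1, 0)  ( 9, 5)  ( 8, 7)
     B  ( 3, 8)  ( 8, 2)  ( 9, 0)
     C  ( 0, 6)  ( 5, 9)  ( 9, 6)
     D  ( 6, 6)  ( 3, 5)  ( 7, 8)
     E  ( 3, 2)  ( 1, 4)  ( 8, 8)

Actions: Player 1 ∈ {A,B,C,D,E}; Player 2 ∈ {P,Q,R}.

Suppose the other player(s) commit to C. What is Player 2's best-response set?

u_2(P vs C) = 6
u_2(Q vs C) = 9
u_2(R vs C) = 6
max payoff 9 at {Q}

P2 best: {Q}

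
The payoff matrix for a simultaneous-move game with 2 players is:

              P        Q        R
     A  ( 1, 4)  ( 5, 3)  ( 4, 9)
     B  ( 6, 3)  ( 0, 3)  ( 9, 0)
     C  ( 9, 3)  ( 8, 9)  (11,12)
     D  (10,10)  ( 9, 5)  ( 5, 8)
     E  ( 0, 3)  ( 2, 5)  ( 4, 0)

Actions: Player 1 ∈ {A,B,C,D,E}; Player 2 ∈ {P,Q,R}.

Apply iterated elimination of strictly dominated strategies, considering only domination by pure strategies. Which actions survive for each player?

P1 drop A (C beats it: P:9>1 Q:8>5 R:11>4)
P1 drop B (C beats it: P:9>6 Q:8>0 R:11>9)
P1 drop E (C beats it: P:9>0 Q:8>2 R:11>4)
P2 drop Q (R beats it: C:12>9 D:8>5)
P1→{C,D} P2→{P,R}

Survivors P1:{C,D} P2:{P,R}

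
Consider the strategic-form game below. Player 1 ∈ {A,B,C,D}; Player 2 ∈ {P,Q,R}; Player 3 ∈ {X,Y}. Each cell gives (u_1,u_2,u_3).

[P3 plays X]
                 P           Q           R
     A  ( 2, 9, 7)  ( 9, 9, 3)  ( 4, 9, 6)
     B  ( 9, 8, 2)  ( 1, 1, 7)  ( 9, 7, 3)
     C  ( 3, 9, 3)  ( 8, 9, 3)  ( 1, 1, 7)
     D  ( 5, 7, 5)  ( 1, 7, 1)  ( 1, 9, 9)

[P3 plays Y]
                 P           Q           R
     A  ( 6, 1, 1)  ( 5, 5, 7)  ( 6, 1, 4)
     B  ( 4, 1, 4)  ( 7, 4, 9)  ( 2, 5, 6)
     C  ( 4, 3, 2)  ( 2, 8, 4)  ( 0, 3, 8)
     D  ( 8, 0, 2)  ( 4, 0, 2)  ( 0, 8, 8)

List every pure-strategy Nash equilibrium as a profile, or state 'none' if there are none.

(A,P,X): not NE [P1→B gives 9>2]
(A,P,Y): not NE [P1→D gives 8>6; P2→Q gives 5>1; P3→X gives 7>1]
(A,Q,X): not NE [P3→Y gives 7>3]
(A,Q,Y): not NE [P1→B gives 7>5]
(A,R,X): not NE [P1→B gives 9>4]
(A,R,Y): not NE [P2→Q gives 5>1; P3→X gives 6>4]
(B,P,X): not NE [P3→Y gives 4>2]
(B,P,Y): not NE [P1→D gives 8>4; P2→R gives 5>1]
(B,Q,X): not NE [P1→A gives 9>1; P2→P gives 8>1; P3→Y gives 9>7]
(B,Q,Y): not NE [P2→R gives 5>4]
(B,R,X): not NE [P2→P gives 8>7; P3→Y gives 6>3]
(B,R,Y): not NE [P1→A gives 6>2]
(C,P,X): not NE [P1→B gives 9>3]
(C,P,Y): not NE [P1→D gives 8>4; P2→Q gives 8>3; P3→X gives 3>2]
(C,Q,X): not NE [P1→A gives 9>8; P3→Y gives 4>3]
(C,Q,Y): not NE [P1→B gives 7>2]
(C,R,X): not NE [P1→B gives 9>1; P2→Q gives 9>1; P3→Y gives 8>7]
(C,R,Y): not NE [P1→A gives 6>0; P2→Q gives 8>3]
(D,P,X): not NE [P1→B gives 9>5; P2→R gives 9>7]
(D,P,Y): not NE [P2→R gives 8>0; P3→X gives 5>2]
(D,Q,X): not NE [P1→A gives 9>1; P2→R gives 9>7; P3→Y gives 2>1]
(D,Q,Y): not NE [P1→B gives 7>4; P2→R gives 8>0]
(D,R,X): not NE [P1→B gives 9>1]
(D,R,Y): not NE [P1→A gives 6>0; P3→X gives 9>8]

Equilibria: none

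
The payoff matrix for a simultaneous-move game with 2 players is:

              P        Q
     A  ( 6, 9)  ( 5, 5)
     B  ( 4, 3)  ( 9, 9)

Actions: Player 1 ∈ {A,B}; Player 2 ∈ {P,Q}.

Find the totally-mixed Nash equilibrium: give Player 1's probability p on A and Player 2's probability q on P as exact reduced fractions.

P1 indiff ⇒ q·6+(1-q)·5 = q·4+(1-q)·9 ⇒ q(2) = (1-q)(4) ⇒ q = 2/3
P2 indiff ⇒ p·9+(1-p)·3 = p·5+(1-p)·9 ⇒ p(4) = (1-p)(6) ⇒ p = 3/5

P1 mixes 3/5 on A; P2 mixes 2/3 on P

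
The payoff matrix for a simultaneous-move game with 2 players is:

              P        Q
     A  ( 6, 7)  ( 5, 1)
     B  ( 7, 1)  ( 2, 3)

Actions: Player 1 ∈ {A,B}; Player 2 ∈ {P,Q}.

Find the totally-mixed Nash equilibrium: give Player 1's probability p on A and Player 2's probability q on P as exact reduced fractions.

(p,q) = (1/4, 3/4)

P1 indiff ⇒ q·6+(1-q)·5 = q·7+(1-q)·2 ⇒ q(-1) = (1-q)(-3) ⇒ q = 3/4
P2 indiff ⇒ p·7+(1-p)·1 = p·1+(1-p)·3 ⇒ p(6) = (1-p)(2) ⇒ p = 1/4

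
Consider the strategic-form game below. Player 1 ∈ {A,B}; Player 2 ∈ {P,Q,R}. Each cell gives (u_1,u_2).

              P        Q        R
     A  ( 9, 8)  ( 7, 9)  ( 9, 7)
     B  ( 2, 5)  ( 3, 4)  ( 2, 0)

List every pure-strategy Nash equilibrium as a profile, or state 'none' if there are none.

PSNE = {(A,Q)}

(A,P): not NE [P2→Q gives 9>8]
(A,Q): NE
(A,R): not NE [P2→Q gives 9>7]
(B,P): not NE [P1→A gives 9>2]
(B,Q): not NE [P1→A gives 7>3; P2→P gives 5>4]
(B,R): not NE [P1→A gives 9>2; P2→P gives 5>0]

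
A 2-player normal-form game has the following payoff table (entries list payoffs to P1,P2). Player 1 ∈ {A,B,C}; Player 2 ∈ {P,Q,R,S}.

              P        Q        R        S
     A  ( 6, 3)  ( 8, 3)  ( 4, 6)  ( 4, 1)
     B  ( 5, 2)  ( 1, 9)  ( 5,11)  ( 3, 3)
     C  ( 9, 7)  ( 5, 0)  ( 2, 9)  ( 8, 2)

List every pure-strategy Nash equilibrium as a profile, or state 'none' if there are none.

(A,P): not NE [P1→C gives 9>6; P2→R gives 6>3]
(A,Q): not NE [P2→R gives 6>3]
(A,R): not NE [P1→B gives 5>4]
(A,S): not NE [P1→C gives 8>4; P2→R gives 6>1]
(B,P): not NE [P1→C gives 9>5; P2→R gives 11>2]
(B,Q): not NE [P1→A gives 8>1; P2→R gives 11>9]
(B,R): NE
(B,S): not NE [P1→C gives 8>3; P2→R gives 11>3]
(C,P): not NE [P2→R gives 9>7]
(C,Q): not NE [P1→A gives 8>5; P2→R gives 9>0]
(C,R): not NE [P1→B gives 5>2]
(C,S): not NE [P2→R gives 9>2]

NE set: (B,R)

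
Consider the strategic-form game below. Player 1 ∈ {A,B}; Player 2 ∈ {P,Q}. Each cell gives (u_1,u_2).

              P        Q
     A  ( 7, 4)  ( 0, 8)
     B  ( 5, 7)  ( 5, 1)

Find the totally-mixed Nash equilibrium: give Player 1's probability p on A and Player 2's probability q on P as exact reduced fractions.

P1 indiff ⇒ q·7+(1-q)·0 = q·5+(1-q)·5 ⇒ q(2) = (1-q)(5) ⇒ q = 5/7
P2 indiff ⇒ p·4+(1-p)·7 = p·8+(1-p)·1 ⇒ p(-4) = (1-p)(-6) ⇒ p = 3/5

(p,q) = (3/5, 5/7)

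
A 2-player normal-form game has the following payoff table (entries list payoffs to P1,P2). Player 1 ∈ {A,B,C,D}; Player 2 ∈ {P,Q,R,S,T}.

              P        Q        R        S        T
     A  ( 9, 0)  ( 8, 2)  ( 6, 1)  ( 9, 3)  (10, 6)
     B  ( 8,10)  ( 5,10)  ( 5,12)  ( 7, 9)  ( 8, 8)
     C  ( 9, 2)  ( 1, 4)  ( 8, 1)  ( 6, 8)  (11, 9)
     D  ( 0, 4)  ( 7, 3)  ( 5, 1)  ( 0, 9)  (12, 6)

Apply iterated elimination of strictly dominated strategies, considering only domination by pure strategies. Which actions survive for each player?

P1 drop B (A beats it: P:9>8 Q:8>5 R:6>5 S:9>7 T:10>8)
P2 drop P (S beats it: A:3>0 C:8>2 D:9>4)
P2 drop Q (S beats it: A:3>2 C:8>4 D:9>3)
P2 drop R (S beats it: A:3>1 C:8>1 D:9>1)
P1→{A,C,D} P2→{S,T}

Remaining: P1:{A,C,D} P2:{S,T}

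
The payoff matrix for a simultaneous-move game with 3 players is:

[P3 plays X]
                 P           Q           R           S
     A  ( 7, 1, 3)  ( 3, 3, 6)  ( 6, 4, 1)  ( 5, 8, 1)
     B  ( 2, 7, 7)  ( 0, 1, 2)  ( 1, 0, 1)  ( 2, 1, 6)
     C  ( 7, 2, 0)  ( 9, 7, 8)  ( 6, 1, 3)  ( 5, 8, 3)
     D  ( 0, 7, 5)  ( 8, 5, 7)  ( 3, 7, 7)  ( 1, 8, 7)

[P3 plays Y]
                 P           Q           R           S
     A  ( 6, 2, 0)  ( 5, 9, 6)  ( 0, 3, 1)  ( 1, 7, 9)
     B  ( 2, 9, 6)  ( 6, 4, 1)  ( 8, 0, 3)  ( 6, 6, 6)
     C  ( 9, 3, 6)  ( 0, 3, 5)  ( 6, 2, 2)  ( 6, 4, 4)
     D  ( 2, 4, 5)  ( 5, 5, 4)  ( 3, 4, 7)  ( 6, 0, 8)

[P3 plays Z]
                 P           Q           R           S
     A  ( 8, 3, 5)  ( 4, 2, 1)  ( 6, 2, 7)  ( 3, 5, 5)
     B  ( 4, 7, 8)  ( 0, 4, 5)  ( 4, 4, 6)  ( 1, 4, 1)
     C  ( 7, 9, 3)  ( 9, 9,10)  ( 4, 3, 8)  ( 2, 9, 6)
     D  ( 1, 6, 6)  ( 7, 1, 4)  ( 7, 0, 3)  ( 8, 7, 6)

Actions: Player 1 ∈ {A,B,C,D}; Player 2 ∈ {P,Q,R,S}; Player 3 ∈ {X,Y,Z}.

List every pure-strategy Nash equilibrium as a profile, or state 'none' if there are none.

Nash profiles: (C,Q,Z)

(A,P,X): not NE [P2→S gives 8>1; P3→Z gives 5>3]
(A,P,Y): not NE [P1→C gives 9>6; P2→Q gives 9>2; P3→Z gives 5>0]
(A,P,Z): not NE [P2→S gives 5>3]
(A,Q,X): not NE [P1→C gives 9>3; P2→S gives 8>3]
(A,Q,Y): not NE [P1→B gives 6>5]
(A,Q,Z): not NE [P1→C gives 9>4; P2→S gives 5>2; P3→Y gives 6>1]
(A,R,X): not NE [P2→S gives 8>4; P3→Z gives 7>1]
(A,R,Y): not NE [P1→B gives 8>0; P2→Q gives 9>3; P3→Z gives 7>1]
(A,R,Z): not NE [P1→D gives 7>6; P2→S gives 5>2]
(A,S,X): not NE [P3→Y gives 9>1]
(A,S,Y): not NE [P1→D gives 6>1; P2→Q gives 9>7]
(A,S,Z): not NE [P1→D gives 8>3; P3→Y gives 9>5]
(B,P,X): not NE [P1→C gives 7>2; P3→Z gives 8>7]
(B,P,Y): not NE [P1→C gives 9>2; P3→Z gives 8>6]
(B,P,Z): not NE [P1→A gives 8>4]
(B,Q,X): not NE [P1→C gives 9>0; P2→P gives 7>1; P3→Z gives 5>2]
(B,Q,Y): not NE [P2→P gives 9>4; P3→Z gives 5>1]
(B,Q,Z): not NE [P1→C gives 9>0; P2→P gives 7>4]
(B,R,X): not NE [P1→C gives 6>1; P2→P gives 7>0; P3→Z gives 6>1]
(B,R,Y): not NE [P2→P gives 9>0; P3→Z gives 6>3]
(B,R,Z): not NE [P1→D gives 7>4; P2→P gives 7>4]
(B,S,X): not NE [P1→C gives 5>2; P2→P gives 7>1]
(B,S,Y): not NE [P2→P gives 9>6]
(B,S,Z): not NE [P1→D gives 8>1; P2→P gives 7>4; P3→Y gives 6>1]
(C,P,X): not NE [P2→S gives 8>2; P3→Y gives 6>0]
(C,P,Y): not NE [P2→S gives 4>3]
(C,P,Z): not NE [P1→A gives 8>7; P3→Y gives 6>3]
(C,Q,X): not NE [P2→S gives 8>7; P3→Z gives 10>8]
(C,Q,Y): not NE [P1→B gives 6>0; P2→S gives 4>3; P3→Z gives 10>5]
(C,Q,Z): NE
(C,R,X): not NE [P2→S gives 8>1; P3→Z gives 8>3]
(C,R,Y): not NE [P1→B gives 8>6; P2→S gives 4>2; P3→Z gives 8>2]
(C,R,Z): not NE [P1→D gives 7>4; P2→S gives 9>3]
(C,S,X): not NE [P3→Z gives 6>3]
(C,S,Y): not NE [P3→Z gives 6>4]
(C,S,Z): not NE [P1→D gives 8>2]
(D,P,X): not NE [P1→C gives 7>0; P2→S gives 8>7; P3→Z gives 6>5]
(D,P,Y): not NE [P1→C gives 9>2; P2→Q gives 5>4; P3→Z gives 6>5]
(D,P,Z): not NE [P1→A gives 8>1; P2→S gives 7>6]
(D,Q,X): not NE [P1→C gives 9>8; P2→S gives 8>5]
(D,Q,Y): not NE [P1→B gives 6>5; P3→X gives 7>4]
(D,Q,Z): not NE [P1→C gives 9>7; P2→S gives 7>1; P3→X gives 7>4]
(D,R,X): not NE [P1→C gives 6>3; P2→S gives 8>7]
(D,R,Y): not NE [P1→B gives 8>3; P2→Q gives 5>4]
(D,R,Z): not NE [P2→S gives 7>0; P3→Y gives 7>3]
(D,S,X): not NE [P1→C gives 5>1; P3→Y gives 8>7]
(D,S,Y): not NE [P2→Q gives 5>0]
(D,S,Z): not NE [P3→Y gives 8>6]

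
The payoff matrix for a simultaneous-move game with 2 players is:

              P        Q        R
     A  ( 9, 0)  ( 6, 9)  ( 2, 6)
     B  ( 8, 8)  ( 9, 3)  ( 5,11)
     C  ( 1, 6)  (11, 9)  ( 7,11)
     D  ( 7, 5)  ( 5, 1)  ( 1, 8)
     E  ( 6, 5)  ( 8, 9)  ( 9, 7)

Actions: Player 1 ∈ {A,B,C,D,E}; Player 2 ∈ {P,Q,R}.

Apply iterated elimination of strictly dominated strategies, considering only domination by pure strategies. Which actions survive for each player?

Survivors P1:{C,E} P2:{Q,R}

P1 drop D (A beats it: P:9>7 Q:6>5 R:2>1)
P2 drop P (R beats it: A:6>0 B:11>8 C:11>6 E:7>5)
P1 drop A (B beats it: Q:9>6 R:5>2)
P1 drop B (C beats it: Q:11>9 R:7>5)
P1→{C,E} P2→{Q,R}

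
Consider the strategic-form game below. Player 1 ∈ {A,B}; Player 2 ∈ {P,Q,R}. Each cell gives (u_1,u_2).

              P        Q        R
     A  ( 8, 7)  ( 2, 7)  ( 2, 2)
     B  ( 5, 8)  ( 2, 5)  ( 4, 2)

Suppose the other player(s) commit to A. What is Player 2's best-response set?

u_2(P vs A) = 7
u_2(Q vs A) = 7
u_2(R vs A) = 2
max payoff 7 at {P,Q}

BR_2 = {P,Q}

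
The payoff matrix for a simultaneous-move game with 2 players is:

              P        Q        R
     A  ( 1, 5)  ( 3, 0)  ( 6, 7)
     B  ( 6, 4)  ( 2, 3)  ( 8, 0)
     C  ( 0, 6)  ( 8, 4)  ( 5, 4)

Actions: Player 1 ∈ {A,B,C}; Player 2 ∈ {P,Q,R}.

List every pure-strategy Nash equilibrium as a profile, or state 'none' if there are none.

(A,P): not NE [P1→B gives 6>1; P2→R gives 7>5]
(A,Q): not NE [P1→C gives 8>3; P2→R gives 7>0]
(A,R): not NE [P1→B gives 8>6]
(B,P): NE
(B,Q): not NE [P1→C gives 8>2; P2→P gives 4>3]
(B,R): not NE [P2→P gives 4>0]
(C,P): not NE [P1→B gives 6>0]
(C,Q): not NE [P2→P gives 6>4]
(C,R): not NE [P1→B gives 8>5; P2→P gives 6>4]

NE set: (B,P)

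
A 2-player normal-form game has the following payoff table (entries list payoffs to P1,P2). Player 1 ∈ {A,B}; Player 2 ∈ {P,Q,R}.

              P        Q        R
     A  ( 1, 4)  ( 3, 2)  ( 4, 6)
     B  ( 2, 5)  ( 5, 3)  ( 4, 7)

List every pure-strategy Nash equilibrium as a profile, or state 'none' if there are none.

(A,P): not NE [P1→B gives 2>1; P2→R gives 6>4]
(A,Q): not NE [P1→B gives 5>3; P2→R gives 6>2]
(A,R): NE
(B,P): not NE [P2→R gives 7>5]
(B,Q): not NE [P2→R gives 7>3]
(B,R): NE

NE set: (A,R), (B,R)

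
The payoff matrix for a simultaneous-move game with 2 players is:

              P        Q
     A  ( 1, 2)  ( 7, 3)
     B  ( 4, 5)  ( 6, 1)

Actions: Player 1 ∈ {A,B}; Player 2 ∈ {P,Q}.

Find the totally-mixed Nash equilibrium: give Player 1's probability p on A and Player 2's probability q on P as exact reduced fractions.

p=4/5, q=1/4

P1 indiff ⇒ q·1+(1-q)·7 = q·4+(1-q)·6 ⇒ q(-3) = (1-q)(-1) ⇒ q = 1/4
P2 indiff ⇒ p·2+(1-p)·5 = p·3+(1-p)·1 ⇒ p(-1) = (1-p)(-4) ⇒ p = 4/5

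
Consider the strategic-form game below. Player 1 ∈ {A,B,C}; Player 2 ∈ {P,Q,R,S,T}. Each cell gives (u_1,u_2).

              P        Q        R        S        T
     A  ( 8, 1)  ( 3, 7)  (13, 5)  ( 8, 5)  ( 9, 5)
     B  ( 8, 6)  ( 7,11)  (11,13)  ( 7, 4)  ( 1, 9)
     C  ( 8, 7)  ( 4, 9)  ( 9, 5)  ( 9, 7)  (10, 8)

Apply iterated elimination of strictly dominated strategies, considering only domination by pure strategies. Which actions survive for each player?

Remaining: P1:{A,B} P2:{Q,R}

P2 drop P (Q beats it: A:7>1 B:11>6 C:9>7)
P2 drop S (Q beats it: A:7>5 B:11>4 C:9>7)
P2 drop T (Q beats it: A:7>5 B:11>9 C:9>8)
P1 drop C (B beats it: Q:7>4 R:11>9)
P1→{A,B} P2→{Q,R}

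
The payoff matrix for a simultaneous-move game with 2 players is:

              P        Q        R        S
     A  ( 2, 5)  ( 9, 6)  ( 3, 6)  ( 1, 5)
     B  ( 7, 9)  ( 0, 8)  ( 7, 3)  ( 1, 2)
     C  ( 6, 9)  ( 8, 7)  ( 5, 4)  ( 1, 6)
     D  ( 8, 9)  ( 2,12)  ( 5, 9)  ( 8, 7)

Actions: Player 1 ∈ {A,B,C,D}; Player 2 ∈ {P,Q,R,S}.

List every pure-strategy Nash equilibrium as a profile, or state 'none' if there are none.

Nash profiles: (A,Q)

(A,P): not NE [P1→D gives 8>2; P2→R gives 6>5]
(A,Q): NE
(A,R): not NE [P1→B gives 7>3]
(A,S): not NE [P1→D gives 8>1; P2→R gives 6>5]
(B,P): not NE [P1→D gives 8>7]
(B,Q): not NE [P1→A gives 9>0; P2→P gives 9>8]
(B,R): not NE [P2→P gives 9>3]
(B,S): not NE [P1→D gives 8>1; P2→P gives 9>2]
(C,P): not NE [P1→D gives 8>6]
(C,Q): not NE [P1→A gives 9>8; P2→P gives 9>7]
(C,R): not NE [P1→B gives 7>5; P2→P gives 9>4]
(C,S): not NE [P1→D gives 8>1; P2→P gives 9>6]
(D,P): not NE [P2→Q gives 12>9]
(D,Q): not NE [P1→A gives 9>2]
(D,R): not NE [P1→B gives 7>5; P2→Q gives 12>9]
(D,S): not NE [P2→Q gives 12>7]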